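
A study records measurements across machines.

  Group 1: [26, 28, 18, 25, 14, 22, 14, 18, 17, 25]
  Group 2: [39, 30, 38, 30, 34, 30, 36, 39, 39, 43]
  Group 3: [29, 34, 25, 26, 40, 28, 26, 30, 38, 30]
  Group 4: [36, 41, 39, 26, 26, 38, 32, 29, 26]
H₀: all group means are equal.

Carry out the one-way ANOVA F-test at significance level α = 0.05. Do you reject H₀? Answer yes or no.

Group means [20.70, 35.80, 30.60, 32.56], grand mean 29.846
SSB = Σnᵢ(x̄ᵢ−x̄)² = 1262.755; SSW = ΣΣ(x−x̄ᵢ)² = 964.322
MSB = 1262.755/3 = 420.9182; MSW = 964.322/35 = 27.5521
F = MSB/MSW = 15.2772
df = (3, 35)
p-value (upper-tail) = 0.00000
At α=0.05: p < α → reject H₀

reject H₀: yes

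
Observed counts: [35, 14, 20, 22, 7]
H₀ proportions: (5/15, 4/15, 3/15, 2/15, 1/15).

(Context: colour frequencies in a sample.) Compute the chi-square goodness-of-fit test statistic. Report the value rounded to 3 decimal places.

n = 98; E_i = n·p_i = [32.67, 26.13, 19.60, 13.07, 6.53]
χ² = (35−32.67)²/32.67 + (14−26.13)²/26.13 + (20−19.60)²/19.60 + (22−13.07)²/13.07 + (7−6.53)²/6.53 = 11.9490
df = 4

test statistic = 11.949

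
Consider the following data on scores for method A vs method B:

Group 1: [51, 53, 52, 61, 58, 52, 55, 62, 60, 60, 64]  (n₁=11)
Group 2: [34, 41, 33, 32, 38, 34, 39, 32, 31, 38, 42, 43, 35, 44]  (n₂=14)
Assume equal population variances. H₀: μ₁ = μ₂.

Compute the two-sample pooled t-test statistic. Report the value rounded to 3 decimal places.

x̄₁=57.091, s₁=4.636, n₁=11
x̄₂=36.857, s₂=4.435, n₂=14
s_p² = [10·4.636² + 13·4.435²]/23 = 20.4619
SE = √(s_p²·(1/11+1/14)) = 1.8226
t = (57.091−36.857)/1.8226 = 11.1018
df = 23

test statistic = 11.102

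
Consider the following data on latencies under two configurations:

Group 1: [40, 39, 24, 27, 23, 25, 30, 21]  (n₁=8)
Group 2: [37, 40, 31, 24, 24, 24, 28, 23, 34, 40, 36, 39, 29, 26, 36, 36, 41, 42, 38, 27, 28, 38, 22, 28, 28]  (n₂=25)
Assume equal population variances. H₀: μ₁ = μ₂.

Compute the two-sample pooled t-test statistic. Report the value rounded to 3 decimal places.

test statistic = -1.230

x̄₁=28.625, s₁=7.230, n₁=8
x̄₂=31.960, s₂=6.503, n₂=25
s_p² = [7·7.230² + 24·6.503²]/31 = 44.5431
SE = √(s_p²·(1/8+1/25)) = 2.7110
t = (28.625−31.960)/2.7110 = -1.2302
df = 31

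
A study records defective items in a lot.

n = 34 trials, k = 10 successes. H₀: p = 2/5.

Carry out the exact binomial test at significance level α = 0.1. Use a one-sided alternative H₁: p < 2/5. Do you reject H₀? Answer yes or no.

Exact binomial: n=34, k=10, p₀=2/5=0.4000
P(X≤10) from Σ C(n,i)·p₀^i·(1−p₀)^(n−i)
p-value (one-sided, H₁ less) = 0.13831
At α=0.1: p ≥ α → fail to reject H₀

reject H₀: no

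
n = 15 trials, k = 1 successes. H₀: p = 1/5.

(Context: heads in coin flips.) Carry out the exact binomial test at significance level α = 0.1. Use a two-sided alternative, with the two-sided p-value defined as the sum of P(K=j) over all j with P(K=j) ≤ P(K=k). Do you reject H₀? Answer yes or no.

reject H₀: no

Exact binomial: n=15, k=1, p₀=1/5=0.2000
P(X=j) = C(n,j)·p₀^j·(1−p₀)^(n−j); p = Σ P(X=j) over j with P(X=j) ≤ P(X=1)
p-value (two-sided) = 0.33136
At α=0.1: p ≥ α → fail to reject H₀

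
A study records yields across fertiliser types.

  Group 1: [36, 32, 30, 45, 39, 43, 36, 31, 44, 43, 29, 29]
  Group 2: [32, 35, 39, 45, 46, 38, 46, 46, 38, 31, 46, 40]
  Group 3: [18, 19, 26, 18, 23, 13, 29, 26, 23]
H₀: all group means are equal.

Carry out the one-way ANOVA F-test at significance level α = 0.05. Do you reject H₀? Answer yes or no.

reject H₀: yes

Group means [36.42, 40.17, 21.67], grand mean 33.758
SSB = Σnᵢ(x̄ᵢ−x̄)² = 1893.477; SSW = ΣΣ(x−x̄ᵢ)² = 976.583
MSB = 1893.477/2 = 946.7386; MSW = 976.583/30 = 32.5528
F = MSB/MSW = 29.0832
df = (2, 30)
p-value (upper-tail) = 0.00000
At α=0.05: p < α → reject H₀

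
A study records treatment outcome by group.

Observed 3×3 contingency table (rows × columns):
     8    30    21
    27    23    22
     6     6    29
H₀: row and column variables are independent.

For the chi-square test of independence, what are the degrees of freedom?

degrees of freedom = 4

df = (r−1)(c−1) = (3−1)·(3−1) = 4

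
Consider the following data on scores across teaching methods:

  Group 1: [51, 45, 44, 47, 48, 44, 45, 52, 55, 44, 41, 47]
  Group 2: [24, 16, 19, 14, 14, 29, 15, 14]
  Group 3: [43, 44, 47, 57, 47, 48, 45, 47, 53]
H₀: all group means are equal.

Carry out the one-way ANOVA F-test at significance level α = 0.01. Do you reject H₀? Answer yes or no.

reject H₀: yes

Group means [46.92, 18.12, 47.89], grand mean 39.276
SSB = Σnᵢ(x̄ᵢ−x̄)² = 4947.113; SSW = ΣΣ(x−x̄ᵢ)² = 554.681
MSB = 4947.113/2 = 2473.5563; MSW = 554.681/26 = 21.3339
F = MSB/MSW = 115.9450
df = (2, 26)
p-value (upper-tail) = 0.00000
At α=0.01: p < α → reject H₀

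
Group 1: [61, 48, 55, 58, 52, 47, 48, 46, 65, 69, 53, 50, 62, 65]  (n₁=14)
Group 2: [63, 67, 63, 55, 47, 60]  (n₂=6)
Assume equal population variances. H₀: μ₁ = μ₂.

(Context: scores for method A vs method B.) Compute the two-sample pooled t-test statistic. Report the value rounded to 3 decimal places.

test statistic = -0.958

x̄₁=55.643, s₁=7.672, n₁=14
x̄₂=59.167, s₂=7.167, n₂=6
s_p² = [13·7.672² + 5·7.167²]/18 = 56.7804
SE = √(s_p²·(1/14+1/6)) = 3.6768
t = (55.643−59.167)/3.6768 = -0.9584
df = 18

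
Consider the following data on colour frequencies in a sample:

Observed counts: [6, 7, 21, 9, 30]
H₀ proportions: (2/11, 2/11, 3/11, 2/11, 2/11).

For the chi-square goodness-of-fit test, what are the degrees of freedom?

df = k − 1 = 5 − 1 = 4

degrees of freedom = 4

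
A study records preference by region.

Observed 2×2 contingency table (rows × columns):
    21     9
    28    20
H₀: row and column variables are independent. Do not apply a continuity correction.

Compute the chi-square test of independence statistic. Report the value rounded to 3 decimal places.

test statistic = 1.076

Row totals [30, 48], col totals [49, 29], n=78
χ² = (21−18.85)²/18.85 + (9−11.15)²/11.15 + (28−30.15)²/30.15 + (20−17.85)²/17.85 = 1.0759
df = 1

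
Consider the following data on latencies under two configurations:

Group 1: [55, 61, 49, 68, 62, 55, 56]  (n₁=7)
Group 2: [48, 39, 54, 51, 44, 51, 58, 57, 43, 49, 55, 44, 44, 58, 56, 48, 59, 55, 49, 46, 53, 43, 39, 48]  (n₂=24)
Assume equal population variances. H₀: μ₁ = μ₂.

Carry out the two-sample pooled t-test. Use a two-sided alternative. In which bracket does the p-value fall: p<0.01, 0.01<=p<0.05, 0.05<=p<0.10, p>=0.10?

x̄₁=58.000, s₁=6.164, n₁=7
x̄₂=49.625, s₂=6.064, n₂=24
s_p² = [6·6.164² + 23·6.064²]/29 = 37.0216
SE = √(s_p²·(1/7+1/24)) = 2.6137
t = (58.000−49.625)/2.6137 = 3.2043
df = 29
p-value (two-sided) = 0.00328
→ bracket: p<0.01

p-value bracket: p<0.01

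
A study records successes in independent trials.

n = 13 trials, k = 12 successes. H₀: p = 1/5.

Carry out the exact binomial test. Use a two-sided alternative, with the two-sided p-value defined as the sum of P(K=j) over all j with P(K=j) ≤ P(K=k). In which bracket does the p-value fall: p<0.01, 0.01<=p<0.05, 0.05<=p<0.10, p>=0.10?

p-value bracket: p<0.01

Exact binomial: n=13, k=12, p₀=1/5=0.2000
P(X=j) = C(n,j)·p₀^j·(1−p₀)^(n−j); p = Σ P(X=j) over j with P(X=j) ≤ P(X=12)
p-value (two-sided) = 0.00000
→ bracket: p<0.01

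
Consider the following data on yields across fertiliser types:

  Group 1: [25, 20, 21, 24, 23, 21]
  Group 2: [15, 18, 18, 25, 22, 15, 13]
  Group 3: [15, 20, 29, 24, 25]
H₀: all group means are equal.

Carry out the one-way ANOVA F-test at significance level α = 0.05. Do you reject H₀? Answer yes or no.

reject H₀: no

Group means [22.33, 18.00, 22.60], grand mean 20.722
SSB = Σnᵢ(x̄ᵢ−x̄)² = 85.078; SSW = ΣΣ(x−x̄ᵢ)² = 240.533
MSB = 85.078/2 = 42.5389; MSW = 240.533/15 = 16.0356
F = MSB/MSW = 2.6528
df = (2, 15)
p-value (upper-tail) = 0.10317
At α=0.05: p ≥ α → fail to reject H₀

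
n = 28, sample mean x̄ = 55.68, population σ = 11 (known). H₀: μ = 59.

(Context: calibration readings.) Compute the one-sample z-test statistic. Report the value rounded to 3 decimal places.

test statistic = -1.597

SE = σ/√n = 11/√28 = 2.0788
z = (x̄−μ₀)/SE = (55.68−59)/2.0788 = -1.5971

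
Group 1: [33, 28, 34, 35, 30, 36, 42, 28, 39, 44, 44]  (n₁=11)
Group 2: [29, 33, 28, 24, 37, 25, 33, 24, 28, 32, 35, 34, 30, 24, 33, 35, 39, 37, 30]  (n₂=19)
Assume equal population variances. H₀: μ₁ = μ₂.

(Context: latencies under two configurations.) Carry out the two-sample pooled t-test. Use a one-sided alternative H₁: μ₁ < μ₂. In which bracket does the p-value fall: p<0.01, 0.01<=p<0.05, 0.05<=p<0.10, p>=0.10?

p-value bracket: p>=0.10

x̄₁=35.727, s₁=5.918, n₁=11
x̄₂=31.053, s₂=4.696, n₂=19
s_p² = [10·5.918² + 18·4.696²]/28 = 26.6832
SE = √(s_p²·(1/11+1/19)) = 1.9571
t = (35.727−31.053)/1.9571 = 2.3886
df = 28
p-value (one-sided, H₁ less) = 0.98805
→ bracket: p>=0.10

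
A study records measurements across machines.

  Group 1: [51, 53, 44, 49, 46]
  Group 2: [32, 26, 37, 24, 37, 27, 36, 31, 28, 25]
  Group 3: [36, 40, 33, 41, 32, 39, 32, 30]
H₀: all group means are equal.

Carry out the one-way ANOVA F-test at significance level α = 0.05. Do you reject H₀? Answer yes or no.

Group means [48.60, 30.30, 35.38], grand mean 36.043
SSB = Σnᵢ(x̄ᵢ−x̄)² = 1121.782; SSW = ΣΣ(x−x̄ᵢ)² = 405.175
MSB = 1121.782/2 = 560.8908; MSW = 405.175/20 = 20.2587
F = MSB/MSW = 27.6863
df = (2, 20)
p-value (upper-tail) = 0.00000
At α=0.05: p < α → reject H₀

reject H₀: yes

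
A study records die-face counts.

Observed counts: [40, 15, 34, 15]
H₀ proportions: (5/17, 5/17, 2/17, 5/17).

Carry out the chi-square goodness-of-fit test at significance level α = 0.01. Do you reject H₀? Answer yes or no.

reject H₀: yes

n = 104; E_i = n·p_i = [30.59, 30.59, 12.24, 30.59]
χ² = (40−30.59)²/30.59 + (15−30.59)²/30.59 + (34−12.24)²/12.24 + (15−30.59)²/30.59 = 57.5000
df = 3
p-value (upper-tail) = 0.00000
At α=0.01: p < α → reject H₀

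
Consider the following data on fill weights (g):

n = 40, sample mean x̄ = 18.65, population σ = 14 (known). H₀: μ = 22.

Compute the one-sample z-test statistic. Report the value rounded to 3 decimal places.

SE = σ/√n = 14/√40 = 2.2136
z = (x̄−μ₀)/SE = (18.65−22)/2.2136 = -1.5134

test statistic = -1.513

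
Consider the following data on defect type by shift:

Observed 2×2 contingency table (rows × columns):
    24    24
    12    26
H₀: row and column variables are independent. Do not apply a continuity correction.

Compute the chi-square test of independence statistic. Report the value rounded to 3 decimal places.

test statistic = 2.957

Row totals [48, 38], col totals [36, 50], n=86
χ² = (24−20.09)²/20.09 + (24−27.91)²/27.91 + (12−15.91)²/15.91 + (26−22.09)²/22.09 = 2.9572
df = 1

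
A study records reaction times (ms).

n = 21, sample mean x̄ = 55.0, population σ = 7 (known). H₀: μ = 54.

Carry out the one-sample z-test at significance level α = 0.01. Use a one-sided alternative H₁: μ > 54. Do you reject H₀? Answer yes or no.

SE = σ/√n = 7/√21 = 1.5275
z = (x̄−μ₀)/SE = (55.0−54)/1.5275 = 0.6547
p-value (one-sided, H₁ greater) = 0.25635
At α=0.01: p ≥ α → fail to reject H₀

reject H₀: no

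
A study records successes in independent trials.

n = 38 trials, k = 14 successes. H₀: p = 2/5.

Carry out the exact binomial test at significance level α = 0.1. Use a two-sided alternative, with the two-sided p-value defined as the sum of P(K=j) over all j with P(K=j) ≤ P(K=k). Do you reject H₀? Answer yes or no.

reject H₀: no

Exact binomial: n=38, k=14, p₀=2/5=0.4000
P(X=j) = C(n,j)·p₀^j·(1−p₀)^(n−j); p = Σ P(X=j) over j with P(X=j) ≤ P(X=14)
p-value (two-sided) = 0.74308
At α=0.1: p ≥ α → fail to reject H₀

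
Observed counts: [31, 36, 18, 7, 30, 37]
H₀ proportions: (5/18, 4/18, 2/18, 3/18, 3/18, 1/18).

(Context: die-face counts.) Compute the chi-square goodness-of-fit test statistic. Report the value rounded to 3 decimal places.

n = 159; E_i = n·p_i = [44.17, 35.33, 17.67, 26.50, 26.50, 8.83]
χ² = (31−44.17)²/44.17 + (36−35.33)²/35.33 + (18−17.67)²/17.67 + (7−26.50)²/26.50 + (30−26.50)²/26.50 + (37−8.83)²/8.83 = 108.5698
df = 5

test statistic = 108.570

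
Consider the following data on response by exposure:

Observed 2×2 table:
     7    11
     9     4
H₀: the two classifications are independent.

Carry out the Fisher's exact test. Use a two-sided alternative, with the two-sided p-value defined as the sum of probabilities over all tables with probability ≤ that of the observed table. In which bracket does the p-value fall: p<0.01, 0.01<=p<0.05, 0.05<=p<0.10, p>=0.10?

Margins: r₁=18, r₂=13, c₁=16, c₂=15, n=31
p_obs = C(18,7)·C(13,9)/C(31,16); sum pmf over tables with pmf ≤ p_obs
p-value (two-sided) = 0.14888
→ bracket: p>=0.10

p-value bracket: p>=0.10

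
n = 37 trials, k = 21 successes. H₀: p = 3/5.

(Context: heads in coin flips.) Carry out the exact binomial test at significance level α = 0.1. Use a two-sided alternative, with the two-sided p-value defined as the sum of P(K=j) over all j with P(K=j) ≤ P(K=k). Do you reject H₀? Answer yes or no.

Exact binomial: n=37, k=21, p₀=3/5=0.6000
P(X=j) = C(n,j)·p₀^j·(1−p₀)^(n−j); p = Σ P(X=j) over j with P(X=j) ≤ P(X=21)
p-value (two-sided) = 0.73819
At α=0.1: p ≥ α → fail to reject H₀

reject H₀: no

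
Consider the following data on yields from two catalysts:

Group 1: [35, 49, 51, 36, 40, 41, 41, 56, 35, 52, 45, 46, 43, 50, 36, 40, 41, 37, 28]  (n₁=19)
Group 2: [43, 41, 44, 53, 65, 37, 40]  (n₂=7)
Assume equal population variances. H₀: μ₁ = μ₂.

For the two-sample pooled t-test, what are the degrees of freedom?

df = n₁ + n₂ − 2 = 19 + 7 − 2 = 24

degrees of freedom = 24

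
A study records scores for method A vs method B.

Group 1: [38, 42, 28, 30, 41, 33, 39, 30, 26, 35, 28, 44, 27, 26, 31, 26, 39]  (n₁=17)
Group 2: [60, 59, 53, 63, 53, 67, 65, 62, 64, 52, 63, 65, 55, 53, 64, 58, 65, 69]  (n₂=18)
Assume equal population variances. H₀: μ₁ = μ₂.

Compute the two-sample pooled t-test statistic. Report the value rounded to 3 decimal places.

x̄₁=33.118, s₁=6.234, n₁=17
x̄₂=60.556, s₂=5.393, n₂=18
s_p² = [16·6.234² + 17·5.393²]/33 = 33.8245
SE = √(s_p²·(1/17+1/18)) = 1.9669
t = (33.118−60.556)/1.9669 = -13.9496
df = 33

test statistic = -13.950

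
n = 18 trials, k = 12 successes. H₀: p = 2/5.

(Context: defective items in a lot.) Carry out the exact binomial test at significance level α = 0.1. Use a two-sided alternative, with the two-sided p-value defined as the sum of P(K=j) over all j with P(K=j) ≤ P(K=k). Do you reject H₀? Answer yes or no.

reject H₀: yes

Exact binomial: n=18, k=12, p₀=2/5=0.4000
P(X=j) = C(n,j)·p₀^j·(1−p₀)^(n−j); p = Σ P(X=j) over j with P(X=j) ≤ P(X=12)
p-value (two-sided) = 0.02851
At α=0.1: p < α → reject H₀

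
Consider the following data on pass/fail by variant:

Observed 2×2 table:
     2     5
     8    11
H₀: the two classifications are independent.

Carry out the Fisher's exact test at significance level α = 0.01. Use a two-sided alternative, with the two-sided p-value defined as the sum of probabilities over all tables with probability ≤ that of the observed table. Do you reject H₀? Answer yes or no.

reject H₀: no

Margins: r₁=7, r₂=19, c₁=10, c₂=16, n=26
p_obs = C(7,2)·C(19,8)/C(26,10); sum pmf over tables with pmf ≤ p_obs
p-value (two-sided) = 0.66798
At α=0.01: p ≥ α → fail to reject H₀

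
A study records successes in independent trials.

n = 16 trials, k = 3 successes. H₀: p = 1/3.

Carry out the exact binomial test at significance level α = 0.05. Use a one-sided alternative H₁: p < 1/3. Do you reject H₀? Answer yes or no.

Exact binomial: n=16, k=3, p₀=1/3=0.3333
P(X≤3) from Σ C(n,i)·p₀^i·(1−p₀)^(n−i)
p-value (one-sided, H₁ less) = 0.16595
At α=0.05: p ≥ α → fail to reject H₀

reject H₀: no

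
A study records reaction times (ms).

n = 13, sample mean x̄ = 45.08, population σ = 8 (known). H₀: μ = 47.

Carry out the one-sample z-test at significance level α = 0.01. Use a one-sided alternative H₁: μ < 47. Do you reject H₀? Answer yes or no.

SE = σ/√n = 8/√13 = 2.2188
z = (x̄−μ₀)/SE = (45.08−47)/2.2188 = -0.8653
p-value (one-sided, H₁ less) = 0.19343
At α=0.01: p ≥ α → fail to reject H₀

reject H₀: no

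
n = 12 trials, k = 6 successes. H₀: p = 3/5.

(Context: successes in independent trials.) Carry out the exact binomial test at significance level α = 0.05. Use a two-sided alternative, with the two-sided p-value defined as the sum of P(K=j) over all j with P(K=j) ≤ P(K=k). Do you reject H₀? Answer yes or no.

Exact binomial: n=12, k=6, p₀=3/5=0.6000
P(X=j) = C(n,j)·p₀^j·(1−p₀)^(n−j); p = Σ P(X=j) over j with P(X=j) ≤ P(X=6)
p-value (two-sided) = 0.56013
At α=0.05: p ≥ α → fail to reject H₀

reject H₀: no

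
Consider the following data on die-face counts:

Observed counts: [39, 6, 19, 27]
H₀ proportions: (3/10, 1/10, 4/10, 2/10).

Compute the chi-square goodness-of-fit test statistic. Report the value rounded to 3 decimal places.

n = 91; E_i = n·p_i = [27.30, 9.10, 36.40, 18.20]
χ² = (39−27.30)²/27.30 + (6−9.10)²/9.10 + (19−36.40)²/36.40 + (27−18.20)²/18.20 = 18.6429
df = 3

test statistic = 18.643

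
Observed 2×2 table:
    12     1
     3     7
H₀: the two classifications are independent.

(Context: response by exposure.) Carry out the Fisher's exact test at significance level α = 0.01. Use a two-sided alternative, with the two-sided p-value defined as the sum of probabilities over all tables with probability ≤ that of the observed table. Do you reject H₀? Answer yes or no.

reject H₀: yes

Margins: r₁=13, r₂=10, c₁=15, c₂=8, n=23
p_obs = C(13,12)·C(10,3)/C(23,15); sum pmf over tables with pmf ≤ p_obs
p-value (two-sided) = 0.00590
At α=0.01: p < α → reject H₀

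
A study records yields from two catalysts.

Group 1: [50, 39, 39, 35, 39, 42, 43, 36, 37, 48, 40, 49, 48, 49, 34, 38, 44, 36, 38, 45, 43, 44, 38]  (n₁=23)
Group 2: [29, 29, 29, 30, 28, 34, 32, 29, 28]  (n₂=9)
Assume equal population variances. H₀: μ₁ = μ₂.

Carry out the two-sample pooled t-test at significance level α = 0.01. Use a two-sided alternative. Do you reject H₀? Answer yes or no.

x̄₁=41.478, s₁=4.935, n₁=23
x̄₂=29.778, s₂=1.986, n₂=9
s_p² = [22·4.935² + 8·1.986²]/30 = 18.9098
SE = √(s_p²·(1/23+1/9)) = 1.7098
t = (41.478−29.778)/1.7098 = 6.8434
df = 30
p-value (two-sided) = 0.00000
At α=0.01: p < α → reject H₀

reject H₀: yes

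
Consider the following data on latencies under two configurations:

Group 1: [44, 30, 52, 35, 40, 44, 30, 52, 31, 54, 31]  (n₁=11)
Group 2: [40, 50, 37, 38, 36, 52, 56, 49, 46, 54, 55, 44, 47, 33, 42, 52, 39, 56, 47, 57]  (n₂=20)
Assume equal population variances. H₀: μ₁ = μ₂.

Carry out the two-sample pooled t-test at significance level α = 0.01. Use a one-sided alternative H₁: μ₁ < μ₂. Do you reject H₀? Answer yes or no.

x̄₁=40.273, s₁=9.498, n₁=11
x̄₂=46.500, s₂=7.536, n₂=20
s_p² = [10·9.498² + 19·7.536²]/29 = 68.3166
SE = √(s_p²·(1/11+1/20)) = 3.1026
t = (40.273−46.500)/3.1026 = -2.0071
df = 29
p-value (one-sided, H₁ less) = 0.02707
At α=0.01: p ≥ α → fail to reject H₀

reject H₀: no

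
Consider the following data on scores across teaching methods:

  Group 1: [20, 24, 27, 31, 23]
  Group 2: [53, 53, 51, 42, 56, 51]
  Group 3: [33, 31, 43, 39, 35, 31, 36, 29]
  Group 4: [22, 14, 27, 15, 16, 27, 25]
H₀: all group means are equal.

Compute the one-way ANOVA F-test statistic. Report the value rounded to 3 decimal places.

test statistic = 45.485

Group means [25.00, 51.00, 34.62, 20.86], grand mean 32.846
SSB = Σnᵢ(x̄ᵢ−x̄)² = 3316.652; SSW = ΣΣ(x−x̄ᵢ)² = 534.732
MSB = 3316.652/3 = 1105.5508; MSW = 534.732/22 = 24.3060
F = MSB/MSW = 45.4847
df = (3, 22)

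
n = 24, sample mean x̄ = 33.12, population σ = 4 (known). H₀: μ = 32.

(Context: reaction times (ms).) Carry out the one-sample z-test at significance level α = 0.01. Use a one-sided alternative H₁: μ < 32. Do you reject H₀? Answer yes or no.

reject H₀: no

SE = σ/√n = 4/√24 = 0.8165
z = (x̄−μ₀)/SE = (33.12−32)/0.8165 = 1.3717
p-value (one-sided, H₁ less) = 0.91492
At α=0.01: p ≥ α → fail to reject H₀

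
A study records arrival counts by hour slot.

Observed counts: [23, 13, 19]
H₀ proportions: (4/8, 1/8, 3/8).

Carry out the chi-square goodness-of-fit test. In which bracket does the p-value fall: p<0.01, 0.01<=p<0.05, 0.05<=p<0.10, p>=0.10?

p-value bracket: 0.01<=p<0.05

n = 55; E_i = n·p_i = [27.50, 6.88, 20.62]
χ² = (23−27.50)²/27.50 + (13−6.88)²/6.88 + (19−20.62)²/20.62 = 6.3212
df = 2
p-value (upper-tail) = 0.04240
→ bracket: 0.01<=p<0.05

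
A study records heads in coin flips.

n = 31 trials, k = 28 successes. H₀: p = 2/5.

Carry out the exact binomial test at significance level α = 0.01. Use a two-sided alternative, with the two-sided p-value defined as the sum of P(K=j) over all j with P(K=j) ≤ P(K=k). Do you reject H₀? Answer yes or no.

Exact binomial: n=31, k=28, p₀=2/5=0.4000
P(X=j) = C(n,j)·p₀^j·(1−p₀)^(n−j); p = Σ P(X=j) over j with P(X=j) ≤ P(X=28)
p-value (two-sided) = 0.00000
At α=0.01: p < α → reject H₀

reject H₀: yes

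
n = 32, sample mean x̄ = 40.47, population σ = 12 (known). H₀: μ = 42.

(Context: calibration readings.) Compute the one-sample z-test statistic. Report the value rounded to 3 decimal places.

test statistic = -0.721

SE = σ/√n = 12/√32 = 2.1213
z = (x̄−μ₀)/SE = (40.47−42)/2.1213 = -0.7212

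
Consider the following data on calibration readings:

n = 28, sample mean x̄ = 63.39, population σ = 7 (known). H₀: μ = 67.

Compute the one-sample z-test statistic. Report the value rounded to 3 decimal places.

SE = σ/√n = 7/√28 = 1.3229
z = (x̄−μ₀)/SE = (63.39−67)/1.3229 = -2.7289

test statistic = -2.729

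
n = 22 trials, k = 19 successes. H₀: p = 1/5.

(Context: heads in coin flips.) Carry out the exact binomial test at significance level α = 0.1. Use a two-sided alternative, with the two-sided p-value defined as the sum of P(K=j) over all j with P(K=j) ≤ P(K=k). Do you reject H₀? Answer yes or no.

reject H₀: yes

Exact binomial: n=22, k=19, p₀=1/5=0.2000
P(X=j) = C(n,j)·p₀^j·(1−p₀)^(n−j); p = Σ P(X=j) over j with P(X=j) ≤ P(X=19)
p-value (two-sided) = 0.00000
At α=0.1: p < α → reject H₀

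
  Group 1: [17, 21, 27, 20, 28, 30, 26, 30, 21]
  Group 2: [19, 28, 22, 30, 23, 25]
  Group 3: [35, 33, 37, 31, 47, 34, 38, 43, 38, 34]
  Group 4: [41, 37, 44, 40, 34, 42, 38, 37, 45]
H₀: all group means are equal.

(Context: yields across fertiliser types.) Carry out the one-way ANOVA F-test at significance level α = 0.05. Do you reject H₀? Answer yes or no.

Group means [24.44, 24.50, 37.00, 39.78], grand mean 32.206
SSB = Σnᵢ(x̄ᵢ−x̄)² = 1644.281; SSW = ΣΣ(x−x̄ᵢ)² = 579.278
MSB = 1644.281/3 = 548.0937; MSW = 579.278/30 = 19.3093
F = MSB/MSW = 28.3850
df = (3, 30)
p-value (upper-tail) = 0.00000
At α=0.05: p < α → reject H₀

reject H₀: yes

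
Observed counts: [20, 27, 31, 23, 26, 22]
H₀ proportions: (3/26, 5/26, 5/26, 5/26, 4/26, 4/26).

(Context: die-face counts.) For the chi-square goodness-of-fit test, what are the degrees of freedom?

df = k − 1 = 6 − 1 = 5

degrees of freedom = 5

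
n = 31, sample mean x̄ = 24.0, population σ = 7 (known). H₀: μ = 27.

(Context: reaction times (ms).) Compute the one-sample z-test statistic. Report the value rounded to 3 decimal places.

SE = σ/√n = 7/√31 = 1.2572
z = (x̄−μ₀)/SE = (24.0−27)/1.2572 = -2.3862

test statistic = -2.386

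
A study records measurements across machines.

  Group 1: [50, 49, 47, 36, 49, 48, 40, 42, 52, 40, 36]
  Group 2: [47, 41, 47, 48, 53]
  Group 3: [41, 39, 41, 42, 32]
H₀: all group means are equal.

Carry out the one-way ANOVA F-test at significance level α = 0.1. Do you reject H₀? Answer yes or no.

Group means [44.45, 47.20, 39.00], grand mean 43.810
SSB = Σnᵢ(x̄ᵢ−x̄)² = 177.711; SSW = ΣΣ(x−x̄ᵢ)² = 475.527
MSB = 177.711/2 = 88.8554; MSW = 475.527/18 = 26.4182
F = MSB/MSW = 3.3634
df = (2, 18)
p-value (upper-tail) = 0.05740
At α=0.1: p < α → reject H₀

reject H₀: yes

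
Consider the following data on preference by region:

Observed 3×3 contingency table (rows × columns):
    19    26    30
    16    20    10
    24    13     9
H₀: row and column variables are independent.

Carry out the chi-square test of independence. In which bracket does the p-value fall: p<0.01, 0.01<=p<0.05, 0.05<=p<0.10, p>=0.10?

Row totals [75, 46, 46], col totals [59, 59, 49], n=167
χ² = (19−26.50)²/26.50 + (26−26.50)²/26.50 + (30−22.01)²/22.01 + (16−16.25)²/16.25 + (20−16.25)²/16.25 + (10−13.50)²/13.50 + (24−16.25)²/16.25 + (13−16.25)²/16.25 + (9−13.50)²/13.50 = 12.6523
df = 4
p-value (upper-tail) = 0.01311
→ bracket: 0.01<=p<0.05

p-value bracket: 0.01<=p<0.05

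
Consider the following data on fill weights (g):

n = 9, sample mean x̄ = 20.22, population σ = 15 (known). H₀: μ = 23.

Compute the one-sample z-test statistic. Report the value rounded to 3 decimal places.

SE = σ/√n = 15/√9 = 5.0000
z = (x̄−μ₀)/SE = (20.22−23)/5.0000 = -0.5560

test statistic = -0.556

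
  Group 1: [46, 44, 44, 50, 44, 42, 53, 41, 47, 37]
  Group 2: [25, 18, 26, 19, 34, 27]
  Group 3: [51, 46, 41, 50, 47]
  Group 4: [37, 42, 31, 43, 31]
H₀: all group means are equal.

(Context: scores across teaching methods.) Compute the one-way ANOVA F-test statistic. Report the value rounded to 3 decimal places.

test statistic = 25.072

Group means [44.80, 24.83, 47.00, 36.80], grand mean 39.077
SSB = Σnᵢ(x̄ᵢ−x̄)² = 1884.613; SSW = ΣΣ(x−x̄ᵢ)² = 551.233
MSB = 1884.613/3 = 628.2043; MSW = 551.233/22 = 25.0561
F = MSB/MSW = 25.0719
df = (3, 22)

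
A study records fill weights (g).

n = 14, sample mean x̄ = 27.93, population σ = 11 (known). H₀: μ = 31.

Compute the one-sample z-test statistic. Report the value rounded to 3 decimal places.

test statistic = -1.044

SE = σ/√n = 11/√14 = 2.9399
z = (x̄−μ₀)/SE = (27.93−31)/2.9399 = -1.0443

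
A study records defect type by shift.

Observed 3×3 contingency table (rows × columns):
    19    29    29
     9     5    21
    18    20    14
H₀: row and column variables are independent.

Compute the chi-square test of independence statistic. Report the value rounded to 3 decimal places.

test statistic = 11.816

Row totals [77, 35, 52], col totals [46, 54, 64], n=164
χ² = (19−21.60)²/21.60 + (29−25.35)²/25.35 + (29−30.05)²/30.05 + (9−9.82)²/9.82 + (5−11.52)²/11.52 + (21−13.66)²/13.66 + (18−14.59)²/14.59 + (20−17.12)²/17.12 + (14−20.29)²/20.29 = 11.8157
df = 4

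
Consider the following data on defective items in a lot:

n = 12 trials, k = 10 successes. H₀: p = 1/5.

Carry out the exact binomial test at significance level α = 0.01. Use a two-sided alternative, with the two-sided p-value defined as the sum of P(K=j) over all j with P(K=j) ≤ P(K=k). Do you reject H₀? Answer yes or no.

reject H₀: yes

Exact binomial: n=12, k=10, p₀=1/5=0.2000
P(X=j) = C(n,j)·p₀^j·(1−p₀)^(n−j); p = Σ P(X=j) over j with P(X=j) ≤ P(X=10)
p-value (two-sided) = 0.00000
At α=0.01: p < α → reject H₀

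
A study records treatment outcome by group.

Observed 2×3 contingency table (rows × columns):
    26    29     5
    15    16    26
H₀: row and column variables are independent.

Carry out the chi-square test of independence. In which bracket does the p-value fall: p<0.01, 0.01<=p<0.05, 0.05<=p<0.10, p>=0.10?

Row totals [60, 57], col totals [41, 45, 31], n=117
χ² = (26−21.03)²/21.03 + (29−23.08)²/23.08 + (5−15.90)²/15.90 + (15−19.97)²/19.97 + (16−21.92)²/21.92 + (26−15.10)²/15.10 = 20.8694
df = 2
p-value (upper-tail) = 0.00003
→ bracket: p<0.01

p-value bracket: p<0.01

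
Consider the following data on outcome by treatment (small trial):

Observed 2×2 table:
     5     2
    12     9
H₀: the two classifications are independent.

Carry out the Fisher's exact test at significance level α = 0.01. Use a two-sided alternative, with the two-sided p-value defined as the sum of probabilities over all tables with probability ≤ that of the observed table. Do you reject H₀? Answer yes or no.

Margins: r₁=7, r₂=21, c₁=17, c₂=11, n=28
p_obs = C(7,5)·C(21,12)/C(28,17); sum pmf over tables with pmf ≤ p_obs
p-value (two-sided) = 0.66834
At α=0.01: p ≥ α → fail to reject H₀

reject H₀: no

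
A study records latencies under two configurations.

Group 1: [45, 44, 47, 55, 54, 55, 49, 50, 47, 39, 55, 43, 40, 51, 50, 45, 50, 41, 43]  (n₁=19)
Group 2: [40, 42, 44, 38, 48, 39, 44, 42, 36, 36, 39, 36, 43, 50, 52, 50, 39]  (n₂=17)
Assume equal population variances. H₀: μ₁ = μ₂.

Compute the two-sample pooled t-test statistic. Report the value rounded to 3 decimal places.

test statistic = 3.067

x̄₁=47.526, s₁=5.168, n₁=19
x̄₂=42.235, s₂=5.166, n₂=17
s_p² = [18·5.168² + 16·5.166²]/34 = 26.6999
SE = √(s_p²·(1/19+1/17)) = 1.7251
t = (47.526−42.235)/1.7251 = 3.0671
df = 34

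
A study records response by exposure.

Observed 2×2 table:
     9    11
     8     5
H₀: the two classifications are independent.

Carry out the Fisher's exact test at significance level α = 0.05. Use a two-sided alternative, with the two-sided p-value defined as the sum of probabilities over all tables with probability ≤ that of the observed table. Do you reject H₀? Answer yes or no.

Margins: r₁=20, r₂=13, c₁=17, c₂=16, n=33
p_obs = C(20,9)·C(13,8)/C(33,17); sum pmf over tables with pmf ≤ p_obs
p-value (two-sided) = 0.48127
At α=0.05: p ≥ α → fail to reject H₀

reject H₀: no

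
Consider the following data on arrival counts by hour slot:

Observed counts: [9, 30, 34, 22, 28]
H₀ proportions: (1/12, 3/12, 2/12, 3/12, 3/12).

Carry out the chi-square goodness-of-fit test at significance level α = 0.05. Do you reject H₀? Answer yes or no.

n = 123; E_i = n·p_i = [10.25, 30.75, 20.50, 30.75, 30.75]
χ² = (9−10.25)²/10.25 + (30−30.75)²/30.75 + (34−20.50)²/20.50 + (22−30.75)²/30.75 + (28−30.75)²/30.75 = 11.7967
df = 4
p-value (upper-tail) = 0.01893
At α=0.05: p < α → reject H₀

reject H₀: yes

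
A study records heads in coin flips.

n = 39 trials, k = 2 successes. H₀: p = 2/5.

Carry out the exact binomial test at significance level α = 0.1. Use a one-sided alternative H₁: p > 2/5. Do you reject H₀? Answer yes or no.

Exact binomial: n=39, k=2, p₀=2/5=0.4000
P(X≥2) from Σ C(n,i)·p₀^i·(1−p₀)^(n−i)
p-value (one-sided, H₁ greater) = 1.00000
At α=0.1: p ≥ α → fail to reject H₀

reject H₀: no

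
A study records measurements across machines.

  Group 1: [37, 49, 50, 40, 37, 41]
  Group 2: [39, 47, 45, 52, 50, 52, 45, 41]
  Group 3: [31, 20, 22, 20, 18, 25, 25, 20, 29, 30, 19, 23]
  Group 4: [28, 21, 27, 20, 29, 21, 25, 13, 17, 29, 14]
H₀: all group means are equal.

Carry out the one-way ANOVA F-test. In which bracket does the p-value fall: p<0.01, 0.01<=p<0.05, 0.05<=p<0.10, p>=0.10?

p-value bracket: p<0.01

Group means [42.33, 46.38, 23.50, 22.18], grand mean 31.108
SSB = Σnᵢ(x̄ᵢ−x̄)² = 4191.723; SSW = ΣΣ(x−x̄ᵢ)² = 897.845
MSB = 4191.723/3 = 1397.2410; MSW = 897.845/33 = 27.2074
F = MSB/MSW = 51.3552
df = (3, 33)
p-value (upper-tail) = 0.00000
→ bracket: p<0.01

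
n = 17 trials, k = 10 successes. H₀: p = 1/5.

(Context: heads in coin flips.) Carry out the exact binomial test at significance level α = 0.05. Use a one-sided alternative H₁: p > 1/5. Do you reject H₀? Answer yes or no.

reject H₀: yes

Exact binomial: n=17, k=10, p₀=1/5=0.2000
P(X≥10) from Σ C(n,i)·p₀^i·(1−p₀)^(n−i)
p-value (one-sided, H₁ greater) = 0.00049
At α=0.05: p < α → reject H₀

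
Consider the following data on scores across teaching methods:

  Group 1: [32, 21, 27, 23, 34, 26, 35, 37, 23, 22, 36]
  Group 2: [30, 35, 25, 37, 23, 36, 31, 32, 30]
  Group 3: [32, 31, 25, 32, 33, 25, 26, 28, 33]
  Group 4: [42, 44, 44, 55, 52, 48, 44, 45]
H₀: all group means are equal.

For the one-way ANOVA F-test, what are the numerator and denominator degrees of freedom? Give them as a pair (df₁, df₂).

degrees of freedom = [3, 33]

k = 4 groups, N = 37 total
df = (k−1, N−k) = (4−1, 37−4) = (3, 33)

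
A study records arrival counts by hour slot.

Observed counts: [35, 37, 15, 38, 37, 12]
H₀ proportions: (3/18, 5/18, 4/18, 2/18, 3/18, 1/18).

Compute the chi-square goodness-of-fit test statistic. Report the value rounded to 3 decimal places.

test statistic = 39.178

n = 174; E_i = n·p_i = [29.00, 48.33, 38.67, 19.33, 29.00, 9.67]
χ² = (35−29.00)²/29.00 + (37−48.33)²/48.33 + (15−38.67)²/38.67 + (38−19.33)²/19.33 + (37−29.00)²/29.00 + (12−9.67)²/9.67 = 39.1776
df = 5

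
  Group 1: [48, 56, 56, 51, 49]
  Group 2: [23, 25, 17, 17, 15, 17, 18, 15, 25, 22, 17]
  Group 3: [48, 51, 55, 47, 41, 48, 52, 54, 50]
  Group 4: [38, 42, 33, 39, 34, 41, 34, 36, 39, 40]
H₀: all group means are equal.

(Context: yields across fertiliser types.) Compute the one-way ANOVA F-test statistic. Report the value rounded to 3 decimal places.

test statistic = 143.056

Group means [52.00, 19.18, 49.56, 37.60], grand mean 36.943
SSB = Σnᵢ(x̄ᵢ−x̄)² = 6039.627; SSW = ΣΣ(x−x̄ᵢ)² = 436.259
MSB = 6039.627/3 = 2013.2090; MSW = 436.259/31 = 14.0729
F = MSB/MSW = 143.0562
df = (3, 31)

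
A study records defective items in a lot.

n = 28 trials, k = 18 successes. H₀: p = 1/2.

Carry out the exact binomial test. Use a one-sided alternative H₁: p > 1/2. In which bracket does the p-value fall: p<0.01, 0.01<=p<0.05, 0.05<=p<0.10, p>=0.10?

Exact binomial: n=28, k=18, p₀=1/2=0.5000
P(X≥18) from Σ C(n,i)·p₀^i·(1−p₀)^(n−i)
p-value (one-sided, H₁ greater) = 0.09247
→ bracket: 0.05<=p<0.10

p-value bracket: 0.05<=p<0.10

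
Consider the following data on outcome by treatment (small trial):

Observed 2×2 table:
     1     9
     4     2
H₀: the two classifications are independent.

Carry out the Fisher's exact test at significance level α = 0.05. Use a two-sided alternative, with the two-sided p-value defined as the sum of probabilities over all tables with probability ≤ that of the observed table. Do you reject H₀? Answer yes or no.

Margins: r₁=10, r₂=6, c₁=5, c₂=11, n=16
p_obs = C(10,1)·C(6,4)/C(16,5); sum pmf over tables with pmf ≤ p_obs
p-value (two-sided) = 0.03571
At α=0.05: p < α → reject H₀

reject H₀: yes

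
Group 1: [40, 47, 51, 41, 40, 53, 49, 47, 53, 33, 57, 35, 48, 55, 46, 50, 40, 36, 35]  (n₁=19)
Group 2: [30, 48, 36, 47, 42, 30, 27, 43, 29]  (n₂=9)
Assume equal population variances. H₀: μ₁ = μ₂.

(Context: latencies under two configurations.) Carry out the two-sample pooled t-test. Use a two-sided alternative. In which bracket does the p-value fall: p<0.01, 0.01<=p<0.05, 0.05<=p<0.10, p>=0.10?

x̄₁=45.053, s₁=7.390, n₁=19
x̄₂=36.889, s₂=8.253, n₂=9
s_p² = [18·7.390² + 8·8.253²]/26 = 58.7629
SE = √(s_p²·(1/19+1/9)) = 3.1019
t = (45.053−36.889)/3.1019 = 2.6318
df = 26
p-value (two-sided) = 0.01410
→ bracket: 0.01<=p<0.05

p-value bracket: 0.01<=p<0.05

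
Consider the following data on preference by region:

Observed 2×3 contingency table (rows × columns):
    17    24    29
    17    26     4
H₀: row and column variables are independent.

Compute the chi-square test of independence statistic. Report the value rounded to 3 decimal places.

test statistic = 15.081

Row totals [70, 47], col totals [34, 50, 33], n=117
χ² = (17−20.34)²/20.34 + (24−29.91)²/29.91 + (29−19.74)²/19.74 + (17−13.66)²/13.66 + (26−20.09)²/20.09 + (4−13.26)²/13.26 = 15.0808
df = 2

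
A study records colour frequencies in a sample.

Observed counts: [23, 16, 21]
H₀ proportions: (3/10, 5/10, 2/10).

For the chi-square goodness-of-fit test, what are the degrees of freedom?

degrees of freedom = 2

df = k − 1 = 3 − 1 = 2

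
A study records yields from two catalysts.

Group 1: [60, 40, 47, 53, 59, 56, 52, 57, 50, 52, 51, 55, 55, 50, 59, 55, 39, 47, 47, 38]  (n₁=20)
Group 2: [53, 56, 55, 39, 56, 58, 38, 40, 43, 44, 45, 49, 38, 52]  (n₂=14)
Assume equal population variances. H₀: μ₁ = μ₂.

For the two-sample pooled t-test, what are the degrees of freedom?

df = n₁ + n₂ − 2 = 20 + 14 − 2 = 32

degrees of freedom = 32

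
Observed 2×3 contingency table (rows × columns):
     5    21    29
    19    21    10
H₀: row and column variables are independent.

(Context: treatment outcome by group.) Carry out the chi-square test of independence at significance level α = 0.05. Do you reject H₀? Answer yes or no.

reject H₀: yes

Row totals [55, 50], col totals [24, 42, 39], n=105
χ² = (5−12.57)²/12.57 + (21−22.00)²/22.00 + (29−20.43)²/20.43 + (19−11.43)²/11.43 + (21−20.00)²/20.00 + (10−18.57)²/18.57 = 17.2240
df = 2
p-value (upper-tail) = 0.00018
At α=0.05: p < α → reject H₀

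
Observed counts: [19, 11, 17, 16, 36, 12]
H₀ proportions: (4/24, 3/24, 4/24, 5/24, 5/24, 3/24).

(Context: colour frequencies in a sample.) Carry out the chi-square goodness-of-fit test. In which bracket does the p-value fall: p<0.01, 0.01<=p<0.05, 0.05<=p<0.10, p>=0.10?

p-value bracket: 0.05<=p<0.10

n = 111; E_i = n·p_i = [18.50, 13.88, 18.50, 23.12, 23.12, 13.88]
χ² = (19−18.50)²/18.50 + (11−13.88)²/13.88 + (17−18.50)²/18.50 + (16−23.12)²/23.12 + (36−23.12)²/23.12 + (12−13.88)²/13.88 = 10.3477
df = 5
p-value (upper-tail) = 0.06596
→ bracket: 0.05<=p<0.10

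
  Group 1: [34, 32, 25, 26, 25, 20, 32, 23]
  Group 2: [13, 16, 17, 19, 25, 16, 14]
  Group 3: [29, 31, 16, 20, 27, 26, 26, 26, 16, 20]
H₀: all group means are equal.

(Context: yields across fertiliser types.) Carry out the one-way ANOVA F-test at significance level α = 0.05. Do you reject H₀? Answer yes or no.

reject H₀: yes

Group means [27.12, 17.14, 23.70], grand mean 22.960
SSB = Σnᵢ(x̄ᵢ−x̄)² = 381.128; SSW = ΣΣ(x−x̄ᵢ)² = 521.832
MSB = 381.128/2 = 190.5639; MSW = 521.832/22 = 23.7196
F = MSB/MSW = 8.0340
df = (2, 22)
p-value (upper-tail) = 0.00240
At α=0.05: p < α → reject H₀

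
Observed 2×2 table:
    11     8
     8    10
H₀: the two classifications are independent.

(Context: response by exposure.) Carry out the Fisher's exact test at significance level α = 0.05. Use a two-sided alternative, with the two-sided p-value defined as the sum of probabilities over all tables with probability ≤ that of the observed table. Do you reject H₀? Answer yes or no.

reject H₀: no

Margins: r₁=19, r₂=18, c₁=19, c₂=18, n=37
p_obs = C(19,11)·C(18,8)/C(37,19); sum pmf over tables with pmf ≤ p_obs
p-value (two-sided) = 0.51712
At α=0.05: p ≥ α → fail to reject H₀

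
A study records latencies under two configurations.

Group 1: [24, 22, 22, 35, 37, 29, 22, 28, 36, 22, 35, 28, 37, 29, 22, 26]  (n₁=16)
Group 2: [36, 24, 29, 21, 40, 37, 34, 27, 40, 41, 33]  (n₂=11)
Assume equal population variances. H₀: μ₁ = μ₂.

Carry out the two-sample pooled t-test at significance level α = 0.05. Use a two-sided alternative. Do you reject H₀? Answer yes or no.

reject H₀: no

x̄₁=28.375, s₁=5.909, n₁=16
x̄₂=32.909, s₂=6.818, n₂=11
s_p² = [15·5.909² + 10·6.818²]/25 = 39.5464
SE = √(s_p²·(1/16+1/11)) = 2.4631
t = (28.375−32.909)/2.4631 = -1.8408
df = 25
p-value (two-sided) = 0.07755
At α=0.05: p ≥ α → fail to reject H₀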